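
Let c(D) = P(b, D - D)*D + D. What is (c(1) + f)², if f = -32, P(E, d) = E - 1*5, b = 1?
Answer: 1225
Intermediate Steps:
P(E, d) = -5 + E (P(E, d) = E - 5 = -5 + E)
c(D) = -3*D (c(D) = (-5 + 1)*D + D = -4*D + D = -3*D)
(c(1) + f)² = (-3*1 - 32)² = (-3 - 32)² = (-35)² = 1225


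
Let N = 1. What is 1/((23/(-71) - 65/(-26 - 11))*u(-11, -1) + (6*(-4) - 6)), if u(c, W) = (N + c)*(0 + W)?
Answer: -2627/41170 ≈ -0.063809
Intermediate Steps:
u(c, W) = W*(1 + c) (u(c, W) = (1 + c)*(0 + W) = (1 + c)*W = W*(1 + c))
1/((23/(-71) - 65/(-26 - 11))*u(-11, -1) + (6*(-4) - 6)) = 1/((23/(-71) - 65/(-26 - 11))*(-(1 - 11)) + (6*(-4) - 6)) = 1/((23*(-1/71) - 65/(-37))*(-1*(-10)) + (-24 - 6)) = 1/((-23/71 - 65*(-1/37))*10 - 30) = 1/((-23/71 + 65/37)*10 - 30) = 1/((3764/2627)*10 - 30) = 1/(37640/2627 - 30) = 1/(-41170/2627) = -2627/41170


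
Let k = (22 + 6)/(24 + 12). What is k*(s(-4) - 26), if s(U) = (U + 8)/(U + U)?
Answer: -371/18 ≈ -20.611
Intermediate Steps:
s(U) = (8 + U)/(2*U) (s(U) = (8 + U)/((2*U)) = (8 + U)*(1/(2*U)) = (8 + U)/(2*U))
k = 7/9 (k = 28/36 = 28*(1/36) = 7/9 ≈ 0.77778)
k*(s(-4) - 26) = 7*((½)*(8 - 4)/(-4) - 26)/9 = 7*((½)*(-¼)*4 - 26)/9 = 7*(-½ - 26)/9 = (7/9)*(-53/2) = -371/18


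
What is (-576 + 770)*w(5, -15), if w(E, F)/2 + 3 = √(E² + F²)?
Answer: -1164 + 1940*√10 ≈ 4970.8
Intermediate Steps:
w(E, F) = -6 + 2*√(E² + F²)
(-576 + 770)*w(5, -15) = (-576 + 770)*(-6 + 2*√(5² + (-15)²)) = 194*(-6 + 2*√(25 + 225)) = 194*(-6 + 2*√250) = 194*(-6 + 2*(5*√10)) = 194*(-6 + 10*√10) = -1164 + 1940*√10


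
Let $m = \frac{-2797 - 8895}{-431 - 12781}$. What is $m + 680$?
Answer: $\frac{2248963}{3303} \approx 680.88$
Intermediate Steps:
$m = \frac{2923}{3303}$ ($m = - \frac{11692}{-13212} = \left(-11692\right) \left(- \frac{1}{13212}\right) = \frac{2923}{3303} \approx 0.88495$)
$m + 680 = \frac{2923}{3303} + 680 = \frac{2248963}{3303}$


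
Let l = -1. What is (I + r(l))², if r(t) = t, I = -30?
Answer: 961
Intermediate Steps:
(I + r(l))² = (-30 - 1)² = (-31)² = 961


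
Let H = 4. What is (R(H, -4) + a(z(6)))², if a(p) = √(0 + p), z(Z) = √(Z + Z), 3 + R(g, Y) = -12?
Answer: (15 - √2*3^(¼))² ≈ 172.63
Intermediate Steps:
R(g, Y) = -15 (R(g, Y) = -3 - 12 = -15)
z(Z) = √2*√Z (z(Z) = √(2*Z) = √2*√Z)
a(p) = √p
(R(H, -4) + a(z(6)))² = (-15 + √(√2*√6))² = (-15 + √(2*√3))² = (-15 + √2*3^(¼))²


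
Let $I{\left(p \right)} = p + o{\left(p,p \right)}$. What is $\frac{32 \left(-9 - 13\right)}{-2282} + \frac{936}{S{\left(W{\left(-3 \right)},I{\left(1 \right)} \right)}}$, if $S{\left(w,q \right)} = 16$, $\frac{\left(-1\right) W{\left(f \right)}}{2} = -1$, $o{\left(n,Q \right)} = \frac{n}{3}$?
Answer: $\frac{134201}{2282} \approx 58.808$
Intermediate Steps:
$o{\left(n,Q \right)} = \frac{n}{3}$ ($o{\left(n,Q \right)} = n \frac{1}{3} = \frac{n}{3}$)
$W{\left(f \right)} = 2$ ($W{\left(f \right)} = \left(-2\right) \left(-1\right) = 2$)
$I{\left(p \right)} = \frac{4 p}{3}$ ($I{\left(p \right)} = p + \frac{p}{3} = \frac{4 p}{3}$)
$\frac{32 \left(-9 - 13\right)}{-2282} + \frac{936}{S{\left(W{\left(-3 \right)},I{\left(1 \right)} \right)}} = \frac{32 \left(-9 - 13\right)}{-2282} + \frac{936}{16} = 32 \left(-22\right) \left(- \frac{1}{2282}\right) + 936 \cdot \frac{1}{16} = \left(-704\right) \left(- \frac{1}{2282}\right) + \frac{117}{2} = \frac{352}{1141} + \frac{117}{2} = \frac{134201}{2282}$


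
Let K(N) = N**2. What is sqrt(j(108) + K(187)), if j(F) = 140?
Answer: 3*sqrt(3901) ≈ 187.37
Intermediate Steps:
sqrt(j(108) + K(187)) = sqrt(140 + 187**2) = sqrt(140 + 34969) = sqrt(35109) = 3*sqrt(3901)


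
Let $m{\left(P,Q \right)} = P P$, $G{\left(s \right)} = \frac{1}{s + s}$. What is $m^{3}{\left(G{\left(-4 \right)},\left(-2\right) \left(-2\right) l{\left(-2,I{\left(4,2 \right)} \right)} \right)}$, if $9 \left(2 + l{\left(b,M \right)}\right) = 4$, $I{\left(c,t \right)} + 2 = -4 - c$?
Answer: $\frac{1}{262144} \approx 3.8147 \cdot 10^{-6}$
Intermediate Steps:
$I{\left(c,t \right)} = -6 - c$ ($I{\left(c,t \right)} = -2 - \left(4 + c\right) = -6 - c$)
$l{\left(b,M \right)} = - \frac{14}{9}$ ($l{\left(b,M \right)} = -2 + \frac{1}{9} \cdot 4 = -2 + \frac{4}{9} = - \frac{14}{9}$)
$G{\left(s \right)} = \frac{1}{2 s}$
$m{\left(P,Q \right)} = P^{2}$
$m^{3}{\left(G{\left(-4 \right)},\left(-2\right) \left(-2\right) l{\left(-2,I{\left(4,2 \right)} \right)} \right)} = \left(\left(\frac{1}{2 \left(-4\right)}\right)^{2}\right)^{3} = \left(\left(\frac{1}{2} \left(- \frac{1}{4}\right)\right)^{2}\right)^{3} = \left(\left(- \frac{1}{8}\right)^{2}\right)^{3} = \left(\frac{1}{64}\right)^{3} = \frac{1}{262144}$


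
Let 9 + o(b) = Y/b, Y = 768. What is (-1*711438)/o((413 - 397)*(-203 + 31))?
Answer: 1456754/19 ≈ 76671.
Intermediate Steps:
o(b) = -9 + 768/b
(-1*711438)/o((413 - 397)*(-203 + 31)) = (-1*711438)/(-9 + 768/(((413 - 397)*(-203 + 31)))) = -711438/(-9 + 768/((16*(-172)))) = -711438/(-9 + 768/(-2752)) = -711438/(-9 + 768*(-1/2752)) = -711438/(-9 - 12/43) = -711438/(-399/43) = -711438*(-43/399) = 1456754/19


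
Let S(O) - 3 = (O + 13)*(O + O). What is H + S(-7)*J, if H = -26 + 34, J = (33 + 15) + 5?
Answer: -4285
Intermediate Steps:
J = 53 (J = 48 + 5 = 53)
H = 8
S(O) = 3 + 2*O*(13 + O) (S(O) = 3 + (O + 13)*(O + O) = 3 + (13 + O)*(2*O) = 3 + 2*O*(13 + O))
H + S(-7)*J = 8 + (3 + 2*(-7)² + 26*(-7))*53 = 8 + (3 + 2*49 - 182)*53 = 8 + (3 + 98 - 182)*53 = 8 - 81*53 = 8 - 4293 = -4285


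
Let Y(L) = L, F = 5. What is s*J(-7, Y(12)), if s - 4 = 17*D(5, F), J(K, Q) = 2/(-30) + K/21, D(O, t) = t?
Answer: -178/5 ≈ -35.600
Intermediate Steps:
J(K, Q) = -1/15 + K/21 (J(K, Q) = 2*(-1/30) + K*(1/21) = -1/15 + K/21)
s = 89 (s = 4 + 17*5 = 4 + 85 = 89)
s*J(-7, Y(12)) = 89*(-1/15 + (1/21)*(-7)) = 89*(-1/15 - ⅓) = 89*(-⅖) = -178/5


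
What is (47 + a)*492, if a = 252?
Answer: 147108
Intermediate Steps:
(47 + a)*492 = (47 + 252)*492 = 299*492 = 147108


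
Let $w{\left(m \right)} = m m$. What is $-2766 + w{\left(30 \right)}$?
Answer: $-1866$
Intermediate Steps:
$w{\left(m \right)} = m^{2}$
$-2766 + w{\left(30 \right)} = -2766 + 30^{2} = -2766 + 900 = -1866$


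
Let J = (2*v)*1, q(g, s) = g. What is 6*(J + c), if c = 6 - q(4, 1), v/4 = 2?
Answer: 108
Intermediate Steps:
v = 8 (v = 4*2 = 8)
J = 16 (J = (2*8)*1 = 16*1 = 16)
c = 2 (c = 6 - 1*4 = 6 - 4 = 2)
6*(J + c) = 6*(16 + 2) = 6*18 = 108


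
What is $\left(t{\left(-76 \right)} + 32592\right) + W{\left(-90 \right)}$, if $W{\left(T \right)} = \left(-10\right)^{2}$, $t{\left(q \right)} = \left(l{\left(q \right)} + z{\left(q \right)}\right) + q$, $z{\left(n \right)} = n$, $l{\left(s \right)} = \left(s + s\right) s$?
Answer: $44092$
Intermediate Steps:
$l{\left(s \right)} = 2 s^{2}$ ($l{\left(s \right)} = 2 s s = 2 s^{2}$)
$t{\left(q \right)} = 2 q + 2 q^{2}$ ($t{\left(q \right)} = \left(2 q^{2} + q\right) + q = \left(q + 2 q^{2}\right) + q = 2 q + 2 q^{2}$)
$W{\left(T \right)} = 100$
$\left(t{\left(-76 \right)} + 32592\right) + W{\left(-90 \right)} = \left(2 \left(-76\right) \left(1 - 76\right) + 32592\right) + 100 = \left(2 \left(-76\right) \left(-75\right) + 32592\right) + 100 = \left(11400 + 32592\right) + 100 = 43992 + 100 = 44092$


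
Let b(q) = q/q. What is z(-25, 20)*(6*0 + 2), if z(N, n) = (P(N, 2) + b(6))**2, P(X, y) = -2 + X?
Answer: 1352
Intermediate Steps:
b(q) = 1
z(N, n) = (-1 + N)**2 (z(N, n) = ((-2 + N) + 1)**2 = (-1 + N)**2)
z(-25, 20)*(6*0 + 2) = (-1 - 25)**2*(6*0 + 2) = (-26)**2*(0 + 2) = 676*2 = 1352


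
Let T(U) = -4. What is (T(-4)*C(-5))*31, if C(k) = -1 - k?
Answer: -496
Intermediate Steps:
(T(-4)*C(-5))*31 = -4*(-1 - 1*(-5))*31 = -4*(-1 + 5)*31 = -4*4*31 = -16*31 = -496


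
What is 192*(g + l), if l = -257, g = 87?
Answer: -32640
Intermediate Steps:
192*(g + l) = 192*(87 - 257) = 192*(-170) = -32640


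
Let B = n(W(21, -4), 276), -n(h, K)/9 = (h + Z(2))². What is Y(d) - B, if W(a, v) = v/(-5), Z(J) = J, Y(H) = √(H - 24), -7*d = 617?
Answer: 1764/25 + I*√5495/7 ≈ 70.56 + 10.59*I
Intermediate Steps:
d = -617/7 (d = -⅐*617 = -617/7 ≈ -88.143)
Y(H) = √(-24 + H)
W(a, v) = -v/5 (W(a, v) = v*(-⅕) = -v/5)
n(h, K) = -9*(2 + h)² (n(h, K) = -9*(h + 2)² = -9*(2 + h)²)
B = -1764/25 (B = -9*(2 - ⅕*(-4))² = -9*(2 + ⅘)² = -9*(14/5)² = -9*196/25 = -1764/25 ≈ -70.560)
Y(d) - B = √(-24 - 617/7) - 1*(-1764/25) = √(-785/7) + 1764/25 = I*√5495/7 + 1764/25 = 1764/25 + I*√5495/7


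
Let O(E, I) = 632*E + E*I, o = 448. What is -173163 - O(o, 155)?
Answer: -525739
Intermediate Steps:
-173163 - O(o, 155) = -173163 - 448*(632 + 155) = -173163 - 448*787 = -173163 - 1*352576 = -173163 - 352576 = -525739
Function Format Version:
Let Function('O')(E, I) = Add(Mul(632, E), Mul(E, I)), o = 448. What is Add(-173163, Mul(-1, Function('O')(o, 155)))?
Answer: -525739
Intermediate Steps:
Add(-173163, Mul(-1, Function('O')(o, 155))) = Add(-173163, Mul(-1, Mul(448, Add(632, 155)))) = Add(-173163, Mul(-1, Mul(448, 787))) = Add(-173163, Mul(-1, 352576)) = Add(-173163, -352576) = -525739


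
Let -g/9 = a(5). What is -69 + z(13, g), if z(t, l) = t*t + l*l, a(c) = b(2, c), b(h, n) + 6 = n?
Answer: 181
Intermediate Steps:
b(h, n) = -6 + n
a(c) = -6 + c
g = 9 (g = -9*(-6 + 5) = -9*(-1) = 9)
z(t, l) = l² + t² (z(t, l) = t² + l² = l² + t²)
-69 + z(13, g) = -69 + (9² + 13²) = -69 + (81 + 169) = -69 + 250 = 181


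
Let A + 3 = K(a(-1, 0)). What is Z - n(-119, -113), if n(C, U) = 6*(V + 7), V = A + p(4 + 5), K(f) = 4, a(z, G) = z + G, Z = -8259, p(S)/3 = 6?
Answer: -8415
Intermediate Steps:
p(S) = 18 (p(S) = 3*6 = 18)
a(z, G) = G + z
A = 1 (A = -3 + 4 = 1)
V = 19 (V = 1 + 18 = 19)
n(C, U) = 156 (n(C, U) = 6*(19 + 7) = 6*26 = 156)
Z - n(-119, -113) = -8259 - 1*156 = -8259 - 156 = -8415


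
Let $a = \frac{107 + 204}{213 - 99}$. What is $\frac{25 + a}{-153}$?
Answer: $- \frac{3161}{17442} \approx -0.18123$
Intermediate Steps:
$a = \frac{311}{114} \approx 2.7281$
$\frac{25 + a}{-153} = \frac{25 + \frac{311}{114}}{-153} = \frac{3161}{114} \left(- \frac{1}{153}\right) = - \frac{3161}{17442}$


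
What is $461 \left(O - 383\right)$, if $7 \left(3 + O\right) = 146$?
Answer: $- \frac{1178316}{7} \approx -1.6833 \cdot 10^{5}$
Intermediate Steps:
$O = \frac{125}{7}$ ($O = -3 + \frac{1}{7} \cdot 146 = -3 + \frac{146}{7} = \frac{125}{7} \approx 17.857$)
$461 \left(O - 383\right) = 461 \left(\frac{125}{7} - 383\right) = 461 \left(- \frac{2556}{7}\right) = - \frac{1178316}{7}$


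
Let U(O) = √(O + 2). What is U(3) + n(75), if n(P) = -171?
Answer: -171 + √5 ≈ -168.76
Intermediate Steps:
U(O) = √(2 + O)
U(3) + n(75) = √(2 + 3) - 171 = √5 - 171 = -171 + √5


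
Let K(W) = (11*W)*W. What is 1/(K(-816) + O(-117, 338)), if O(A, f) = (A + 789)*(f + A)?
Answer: 1/7472928 ≈ 1.3382e-7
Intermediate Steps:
K(W) = 11*W²
O(A, f) = (789 + A)*(A + f)
1/(K(-816) + O(-117, 338)) = 1/(11*(-816)² + ((-117)² + 789*(-117) + 789*338 - 117*338)) = 1/(11*665856 + (13689 - 92313 + 266682 - 39546)) = 1/(7324416 + 148512) = 1/7472928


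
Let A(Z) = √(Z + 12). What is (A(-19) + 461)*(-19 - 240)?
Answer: -119399 - 259*I*√7 ≈ -1.194e+5 - 685.25*I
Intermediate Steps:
A(Z) = √(12 + Z)
(A(-19) + 461)*(-19 - 240) = (√(12 - 19) + 461)*(-19 - 240) = (√(-7) + 461)*(-259) = (I*√7 + 461)*(-259) = (461 + I*√7)*(-259) = -119399 - 259*I*√7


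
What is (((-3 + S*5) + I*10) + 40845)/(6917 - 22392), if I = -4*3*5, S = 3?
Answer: -40257/15475 ≈ -2.6014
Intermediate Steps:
I = -60 (I = -12*5 = -60)
(((-3 + S*5) + I*10) + 40845)/(6917 - 22392) = (((-3 + 3*5) - 60*10) + 40845)/(6917 - 22392) = (((-3 + 15) - 600) + 40845)/(-15475) = ((12 - 600) + 40845)*(-1/15475) = (-588 + 40845)*(-1/15475) = 40257*(-1/15475) = -40257/15475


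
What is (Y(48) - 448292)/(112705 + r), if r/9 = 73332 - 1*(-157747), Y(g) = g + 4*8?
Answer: -112053/548104 ≈ -0.20444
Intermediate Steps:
Y(g) = 32 + g (Y(g) = g + 32 = 32 + g)
r = 2079711 (r = 9*(73332 - 1*(-157747)) = 9*(73332 + 157747) = 9*231079 = 2079711)
(Y(48) - 448292)/(112705 + r) = ((32 + 48) - 448292)/(112705 + 2079711) = (80 - 448292)/2192416 = -448212*1/2192416 = -112053/548104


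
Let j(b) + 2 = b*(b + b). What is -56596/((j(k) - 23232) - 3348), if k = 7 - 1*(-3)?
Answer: 28298/13191 ≈ 2.1452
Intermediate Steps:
k = 10 (k = 7 + 3 = 10)
j(b) = -2 + 2*b**2 (j(b) = -2 + b*(b + b) = -2 + b*(2*b) = -2 + 2*b**2)
-56596/((j(k) - 23232) - 3348) = -56596/(((-2 + 2*10**2) - 23232) - 3348) = -56596/(((-2 + 2*100) - 23232) - 3348) = -56596/(((-2 + 200) - 23232) - 3348) = -56596/((198 - 23232) - 3348) = -56596/(-23034 - 3348) = -56596/(-26382) = -56596*(-1/26382) = 28298/13191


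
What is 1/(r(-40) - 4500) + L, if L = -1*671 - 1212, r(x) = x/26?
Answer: -110193173/58520 ≈ -1883.0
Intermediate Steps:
r(x) = x/26 (r(x) = x*(1/26) = x/26)
L = -1883 (L = -671 - 1212 = -1883)
1/(r(-40) - 4500) + L = 1/((1/26)*(-40) - 4500) - 1883 = 1/(-20/13 - 4500) - 1883 = 1/(-58520/13) - 1883 = -13/58520 - 1883 = -110193173/58520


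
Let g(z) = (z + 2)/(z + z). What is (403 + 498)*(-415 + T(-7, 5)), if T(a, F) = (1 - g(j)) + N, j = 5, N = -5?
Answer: -3781497/10 ≈ -3.7815e+5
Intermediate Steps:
g(z) = (2 + z)/(2*z) (g(z) = (2 + z)/((2*z)) = (2 + z)*(1/(2*z)) = (2 + z)/(2*z))
T(a, F) = -47/10 (T(a, F) = (1 - (2 + 5)/(2*5)) - 5 = (1 - 7/(2*5)) - 5 = (1 - 1*7/10) - 5 = (1 - 7/10) - 5 = 3/10 - 5 = -47/10)
(403 + 498)*(-415 + T(-7, 5)) = (403 + 498)*(-415 - 47/10) = 901*(-4197/10) = -3781497/10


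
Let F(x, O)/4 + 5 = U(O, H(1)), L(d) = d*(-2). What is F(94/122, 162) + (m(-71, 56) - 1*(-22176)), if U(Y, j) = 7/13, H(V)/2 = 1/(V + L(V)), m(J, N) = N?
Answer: 288784/13 ≈ 22214.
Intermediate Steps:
L(d) = -2*d
H(V) = -2/V (H(V) = 2/(V - 2*V) = 2/((-V)) = 2*(-1/V) = -2/V)
U(Y, j) = 7/13 (U(Y, j) = 7*(1/13) = 7/13)
F(x, O) = -232/13 (F(x, O) = -20 + 4*(7/13) = -20 + 28/13 = -232/13)
F(94/122, 162) + (m(-71, 56) - 1*(-22176)) = -232/13 + (56 - 1*(-22176)) = -232/13 + (56 + 22176) = -232/13 + 22232 = 288784/13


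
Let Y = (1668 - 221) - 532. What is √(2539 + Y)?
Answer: √3454 ≈ 58.771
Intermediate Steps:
Y = 915 (Y = 1447 - 532 = 915)
√(2539 + Y) = √(2539 + 915) = √3454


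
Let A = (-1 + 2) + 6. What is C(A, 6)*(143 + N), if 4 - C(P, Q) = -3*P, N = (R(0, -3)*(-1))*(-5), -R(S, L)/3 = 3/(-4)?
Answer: 15425/4 ≈ 3856.3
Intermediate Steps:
R(S, L) = 9/4 (R(S, L) = -9/(-4) = -9*(-1)/4 = -3*(-¾) = 9/4)
A = 7 (A = 1 + 6 = 7)
N = 45/4 (N = ((9/4)*(-1))*(-5) = -9/4*(-5) = 45/4 ≈ 11.250)
C(P, Q) = 4 + 3*P (C(P, Q) = 4 - (-3)*P = 4 + 3*P)
C(A, 6)*(143 + N) = (4 + 3*7)*(143 + 45/4) = (4 + 21)*(617/4) = 25*(617/4) = 15425/4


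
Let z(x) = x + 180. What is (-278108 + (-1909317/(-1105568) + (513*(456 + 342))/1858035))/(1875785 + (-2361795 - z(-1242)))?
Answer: 190427004838744171/332057480428926080 ≈ 0.57348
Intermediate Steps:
z(x) = 180 + x
(-278108 + (-1909317/(-1105568) + (513*(456 + 342))/1858035))/(1875785 + (-2361795 - z(-1242))) = (-278108 + (-1909317/(-1105568) + (513*(456 + 342))/1858035))/(1875785 + (-2361795 - (180 - 1242))) = (-278108 + (-1909317*(-1/1105568) + (513*798)*(1/1858035)))/(1875785 + (-2361795 - 1*(-1062))) = (-278108 + (1909317/1105568 + 409374*(1/1858035)))/(1875785 + (-2361795 + 1062)) = (-278108 + (1909317/1105568 + 136458/619345))/(1875785 - 2360733) = (-278108 + 1333389535509/684728012960)/(-484948) = -190427004838744171/684728012960*(-1/484948) = 190427004838744171/332057480428926080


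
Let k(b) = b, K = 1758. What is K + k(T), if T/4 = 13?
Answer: 1810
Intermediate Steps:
T = 52 (T = 4*13 = 52)
K + k(T) = 1758 + 52 = 1810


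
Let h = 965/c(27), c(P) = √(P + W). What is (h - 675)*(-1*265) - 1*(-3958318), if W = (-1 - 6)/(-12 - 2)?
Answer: 4137193 - 51145*√110/11 ≈ 4.0884e+6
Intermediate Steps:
W = ½ (W = -7/(-14) = -7*(-1/14) = ½ ≈ 0.50000)
c(P) = √(½ + P) (c(P) = √(P + ½) = √(½ + P))
h = 193*√110/11 (h = 965/((√(2 + 4*27)/2)) = 965/((√(2 + 108)/2)) = 965/((√110/2)) = 965*(√110/55) = 193*√110/11 ≈ 184.02)
(h - 675)*(-1*265) - 1*(-3958318) = (193*√110/11 - 675)*(-1*265) - 1*(-3958318) = (-675 + 193*√110/11)*(-265) + 3958318 = (178875 - 51145*√110/11) + 3958318 = 4137193 - 51145*√110/11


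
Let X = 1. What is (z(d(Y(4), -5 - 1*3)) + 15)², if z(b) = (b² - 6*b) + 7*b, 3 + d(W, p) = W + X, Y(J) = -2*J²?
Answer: 1292769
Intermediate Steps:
d(W, p) = -2 + W (d(W, p) = -3 + (W + 1) = -3 + (1 + W) = -2 + W)
z(b) = b + b²
(z(d(Y(4), -5 - 1*3)) + 15)² = ((-2 - 2*4²)*(1 + (-2 - 2*4²)) + 15)² = ((-2 - 2*16)*(1 + (-2 - 2*16)) + 15)² = ((-2 - 32)*(1 + (-2 - 32)) + 15)² = (-34*(1 - 34) + 15)² = (-34*(-33) + 15)² = (1122 + 15)² = 1137² = 1292769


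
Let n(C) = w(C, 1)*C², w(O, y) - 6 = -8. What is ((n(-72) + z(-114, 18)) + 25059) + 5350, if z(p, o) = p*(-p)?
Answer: 7045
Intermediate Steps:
w(O, y) = -2 (w(O, y) = 6 - 8 = -2)
n(C) = -2*C²
z(p, o) = -p²
((n(-72) + z(-114, 18)) + 25059) + 5350 = ((-2*(-72)² - 1*(-114)²) + 25059) + 5350 = ((-2*5184 - 1*12996) + 25059) + 5350 = ((-10368 - 12996) + 25059) + 5350 = (-23364 + 25059) + 5350 = 1695 + 5350 = 7045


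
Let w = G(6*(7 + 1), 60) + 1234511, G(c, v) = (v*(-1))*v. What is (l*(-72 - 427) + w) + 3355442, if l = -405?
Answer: 4788448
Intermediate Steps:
G(c, v) = -v**2 (G(c, v) = (-v)*v = -v**2)
w = 1230911 (w = -1*60**2 + 1234511 = -1*3600 + 1234511 = -3600 + 1234511 = 1230911)
(l*(-72 - 427) + w) + 3355442 = (-405*(-72 - 427) + 1230911) + 3355442 = (-405*(-499) + 1230911) + 3355442 = (202095 + 1230911) + 3355442 = 1433006 + 3355442 = 4788448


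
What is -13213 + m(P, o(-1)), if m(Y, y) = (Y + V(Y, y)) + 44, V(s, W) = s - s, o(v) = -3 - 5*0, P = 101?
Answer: -13068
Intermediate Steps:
o(v) = -3 (o(v) = -3 + 0 = -3)
V(s, W) = 0
m(Y, y) = 44 + Y (m(Y, y) = (Y + 0) + 44 = Y + 44 = 44 + Y)
-13213 + m(P, o(-1)) = -13213 + (44 + 101) = -13213 + 145 = -13068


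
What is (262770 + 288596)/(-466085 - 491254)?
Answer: -551366/957339 ≈ -0.57594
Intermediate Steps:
(262770 + 288596)/(-466085 - 491254) = 551366/(-957339) = 551366*(-1/957339) = -551366/957339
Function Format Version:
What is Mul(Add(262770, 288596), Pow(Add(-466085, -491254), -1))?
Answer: Rational(-551366, 957339) ≈ -0.57594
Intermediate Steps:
Mul(Add(262770, 288596), Pow(Add(-466085, -491254), -1)) = Mul(551366, Pow(-957339, -1)) = Mul(551366, Rational(-1, 957339)) = Rational(-551366, 957339)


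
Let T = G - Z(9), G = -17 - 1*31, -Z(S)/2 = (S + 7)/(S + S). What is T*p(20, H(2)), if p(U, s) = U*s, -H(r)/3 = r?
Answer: 16640/3 ≈ 5546.7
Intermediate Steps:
Z(S) = -(7 + S)/S (Z(S) = -2*(S + 7)/(S + S) = -2*(7 + S)/(2*S) = -2*(7 + S)*1/(2*S) = -(7 + S)/S)
H(r) = -3*r
G = -48 (G = -17 - 31 = -48)
T = -416/9 (T = -48 - (-7 - 1*9)/9 = -48 - (-7 - 9)/9 = -48 - (-16)/9 = -48 - 1*(-16/9) = -48 + 16/9 = -416/9 ≈ -46.222)
T*p(20, H(2)) = -8320*(-3*2)/9 = -8320*(-6)/9 = -416/9*(-120) = 16640/3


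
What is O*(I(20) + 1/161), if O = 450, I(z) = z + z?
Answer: 2898450/161 ≈ 18003.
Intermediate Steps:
I(z) = 2*z
O*(I(20) + 1/161) = 450*(2*20 + 1/161) = 450*(40 + 1/161) = 450*(6441/161) = 2898450/161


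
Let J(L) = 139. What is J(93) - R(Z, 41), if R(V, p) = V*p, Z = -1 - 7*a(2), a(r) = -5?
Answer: -1255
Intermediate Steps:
Z = 34 (Z = -1 - 7*(-5) = -1 + 35 = 34)
J(93) - R(Z, 41) = 139 - 34*41 = 139 - 1*1394 = 139 - 1394 = -1255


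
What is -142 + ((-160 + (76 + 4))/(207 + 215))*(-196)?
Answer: -22122/211 ≈ -104.84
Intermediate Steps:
-142 + ((-160 + (76 + 4))/(207 + 215))*(-196) = -142 + ((-160 + 80)/422)*(-196) = -142 - 80*1/422*(-196) = -142 - 40/211*(-196) = -142 + 7840/211 = -22122/211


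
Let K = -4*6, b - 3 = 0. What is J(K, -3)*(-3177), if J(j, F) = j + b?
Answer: 66717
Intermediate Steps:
b = 3 (b = 3 + 0 = 3)
K = -24
J(j, F) = 3 + j (J(j, F) = j + 3 = 3 + j)
J(K, -3)*(-3177) = (3 - 24)*(-3177) = -21*(-3177) = 66717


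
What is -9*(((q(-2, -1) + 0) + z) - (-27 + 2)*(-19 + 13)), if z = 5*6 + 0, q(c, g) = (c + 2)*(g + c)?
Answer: 1080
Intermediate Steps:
q(c, g) = (2 + c)*(c + g)
z = 30 (z = 30 + 0 = 30)
-9*(((q(-2, -1) + 0) + z) - (-27 + 2)*(-19 + 13)) = -9*(((((-2)² + 2*(-2) + 2*(-1) - 2*(-1)) + 0) + 30) - (-27 + 2)*(-19 + 13)) = -9*((((4 - 4 - 2 + 2) + 0) + 30) - (-25)*(-6)) = -9*(((0 + 0) + 30) - 1*150) = -9*((0 + 30) - 150) = -9*(30 - 150) = -9*(-120) = 1080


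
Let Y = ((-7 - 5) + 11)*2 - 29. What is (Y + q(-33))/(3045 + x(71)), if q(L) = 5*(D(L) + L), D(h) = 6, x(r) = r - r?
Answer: -166/3045 ≈ -0.054516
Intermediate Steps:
x(r) = 0
Y = -31 (Y = (-12 + 11)*2 - 29 = -1*2 - 29 = -2 - 29 = -31)
q(L) = 30 + 5*L (q(L) = 5*(6 + L) = 30 + 5*L)
(Y + q(-33))/(3045 + x(71)) = (-31 + (30 + 5*(-33)))/(3045 + 0) = (-31 + (30 - 165))/3045 = (-31 - 135)*(1/3045) = -166*1/3045 = -166/3045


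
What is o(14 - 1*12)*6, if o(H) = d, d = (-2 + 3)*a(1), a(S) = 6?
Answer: 36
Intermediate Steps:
d = 6 (d = (-2 + 3)*6 = 1*6 = 6)
o(H) = 6
o(14 - 1*12)*6 = 6*6 = 36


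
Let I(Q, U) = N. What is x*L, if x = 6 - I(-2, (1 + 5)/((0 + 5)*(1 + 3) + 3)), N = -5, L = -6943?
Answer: -76373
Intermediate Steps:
I(Q, U) = -5
x = 11 (x = 6 - 1*(-5) = 6 + 5 = 11)
x*L = 11*(-6943) = -76373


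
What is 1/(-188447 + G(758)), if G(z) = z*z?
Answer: 1/386117 ≈ 2.5899e-6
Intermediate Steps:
G(z) = z**2
1/(-188447 + G(758)) = 1/(-188447 + 758**2) = 1/(-188447 + 574564) = 1/386117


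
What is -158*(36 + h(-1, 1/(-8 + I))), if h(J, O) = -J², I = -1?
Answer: -5530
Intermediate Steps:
-158*(36 + h(-1, 1/(-8 + I))) = -158*(36 - 1*(-1)²) = -158*(36 - 1*1) = -158*(36 - 1) = -158*35 = -5530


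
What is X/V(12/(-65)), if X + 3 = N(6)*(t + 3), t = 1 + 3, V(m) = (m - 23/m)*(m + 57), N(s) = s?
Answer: 659100/119445161 ≈ 0.0055180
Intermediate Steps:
V(m) = (57 + m)*(m - 23/m) (V(m) = (m - 23/m)*(57 + m) = (57 + m)*(m - 23/m))
t = 4
X = 39 (X = -3 + 6*(4 + 3) = -3 + 6*7 = -3 + 42 = 39)
X/V(12/(-65)) = 39/(-23 + (12/(-65))² - 1311/(12/(-65)) + 57*(12/(-65))) = 39/(-23 + (12*(-1/65))² - 1311/(12*(-1/65)) + 57*(12*(-1/65))) = 39/(-23 + (-12/65)² - 1311/(-12/65) + 57*(-12/65)) = 39/(-23 + 144/4225 - 1311*(-65/12) - 684/65) = 39/(-23 + 144/4225 + 28405/4 - 684/65) = 39/(119445161/16900) = 39*(16900/119445161) = 659100/119445161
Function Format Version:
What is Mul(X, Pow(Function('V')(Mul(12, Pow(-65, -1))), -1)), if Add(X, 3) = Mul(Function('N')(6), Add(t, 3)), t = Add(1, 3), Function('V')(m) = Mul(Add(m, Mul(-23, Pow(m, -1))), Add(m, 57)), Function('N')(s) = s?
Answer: Rational(659100, 119445161) ≈ 0.0055180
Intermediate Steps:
Function('V')(m) = Mul(Add(57, m), Add(m, Mul(-23, Pow(m, -1)))) (Function('V')(m) = Mul(Add(m, Mul(-23, Pow(m, -1))), Add(57, m)) = Mul(Add(57, m), Add(m, Mul(-23, Pow(m, -1)))))
t = 4
X = 39 (X = Add(-3, Mul(6, Add(4, 3))) = Add(-3, Mul(6, 7)) = Add(-3, 42) = 39)
Mul(X, Pow(Function('V')(Mul(12, Pow(-65, -1))), -1)) = Mul(39, Pow(Add(-23, Pow(Mul(12, Pow(-65, -1)), 2), Mul(-1311, Pow(Mul(12, Pow(-65, -1)), -1)), Mul(57, Mul(12, Pow(-65, -1)))), -1)) = Mul(39, Pow(Add(-23, Pow(Mul(12, Rational(-1, 65)), 2), Mul(-1311, Pow(Mul(12, Rational(-1, 65)), -1)), Mul(57, Mul(12, Rational(-1, 65)))), -1)) = Mul(39, Pow(Add(-23, Pow(Rational(-12, 65), 2), Mul(-1311, Pow(Rational(-12, 65), -1)), Mul(57, Rational(-12, 65))), -1)) = Mul(39, Pow(Add(-23, Rational(144, 4225), Mul(-1311, Rational(-65, 12)), Rational(-684, 65)), -1)) = Mul(39, Pow(Add(-23, Rational(144, 4225), Rational(28405, 4), Rational(-684, 65)), -1)) = Mul(39, Pow(Rational(119445161, 16900), -1)) = Mul(39, Rational(16900, 119445161)) = Rational(659100, 119445161)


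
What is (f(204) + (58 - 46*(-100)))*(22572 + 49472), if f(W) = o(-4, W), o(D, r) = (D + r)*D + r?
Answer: 292642728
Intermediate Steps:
o(D, r) = r + D*(D + r) (o(D, r) = D*(D + r) + r = r + D*(D + r))
f(W) = 16 - 3*W (f(W) = W + (-4)**2 - 4*W = W + 16 - 4*W = 16 - 3*W)
(f(204) + (58 - 46*(-100)))*(22572 + 49472) = ((16 - 3*204) + (58 - 46*(-100)))*(22572 + 49472) = ((16 - 612) + (58 + 4600))*72044 = (-596 + 4658)*72044 = 4062*72044 = 292642728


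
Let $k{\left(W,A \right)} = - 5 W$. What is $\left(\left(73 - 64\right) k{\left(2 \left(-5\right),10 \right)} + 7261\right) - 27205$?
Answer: $-19494$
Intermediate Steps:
$\left(\left(73 - 64\right) k{\left(2 \left(-5\right),10 \right)} + 7261\right) - 27205 = \left(\left(73 - 64\right) \left(- 5 \cdot 2 \left(-5\right)\right) + 7261\right) - 27205 = \left(9 \left(\left(-5\right) \left(-10\right)\right) + 7261\right) - 27205 = \left(9 \cdot 50 + 7261\right) - 27205 = \left(450 + 7261\right) - 27205 = 7711 - 27205 = -19494$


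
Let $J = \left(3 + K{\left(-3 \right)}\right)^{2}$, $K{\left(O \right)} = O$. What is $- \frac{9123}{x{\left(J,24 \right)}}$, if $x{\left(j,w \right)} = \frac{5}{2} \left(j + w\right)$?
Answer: $- \frac{3041}{20} \approx -152.05$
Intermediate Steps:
$J = 0$ ($J = \left(3 - 3\right)^{2} = 0^{2} = 0$)
$x{\left(j,w \right)} = \frac{5 j}{2} + \frac{5 w}{2}$ ($x{\left(j,w \right)} = 5 \cdot \frac{1}{2} \left(j + w\right) = \frac{5 \left(j + w\right)}{2} = \frac{5 j}{2} + \frac{5 w}{2}$)
$- \frac{9123}{x{\left(J,24 \right)}} = - \frac{9123}{\frac{5}{2} \cdot 0 + \frac{5}{2} \cdot 24} = - \frac{9123}{0 + 60} = - \frac{9123}{60} = \left(-9123\right) \frac{1}{60} = - \frac{3041}{20}$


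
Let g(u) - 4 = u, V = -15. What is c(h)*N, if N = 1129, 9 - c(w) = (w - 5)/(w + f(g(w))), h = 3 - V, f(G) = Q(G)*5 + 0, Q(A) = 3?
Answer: 320636/33 ≈ 9716.3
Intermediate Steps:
g(u) = 4 + u
f(G) = 15 (f(G) = 3*5 + 0 = 15 + 0 = 15)
h = 18 (h = 3 - 1*(-15) = 3 + 15 = 18)
c(w) = 9 - (-5 + w)/(15 + w) (c(w) = 9 - (w - 5)/(w + 15) = 9 - (-5 + w)/(15 + w))
c(h)*N = (4*(35 + 2*18)/(15 + 18))*1129 = (4*(35 + 36)/33)*1129 = (4*(1/33)*71)*1129 = (284/33)*1129 = 320636/33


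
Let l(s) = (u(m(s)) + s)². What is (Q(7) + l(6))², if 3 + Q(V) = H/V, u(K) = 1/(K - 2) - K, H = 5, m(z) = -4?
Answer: 566011681/63504 ≈ 8913.0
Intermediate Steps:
u(K) = 1/(-2 + K) - K
Q(V) = -3 + 5/V
l(s) = (23/6 + s)² (l(s) = ((1 - 1*(-4)² + 2*(-4))/(-2 - 4) + s)² = ((1 - 1*16 - 8)/(-6) + s)² = (-(1 - 16 - 8)/6 + s)² = (-⅙*(-23) + s)² = (23/6 + s)²)
(Q(7) + l(6))² = ((-3 + 5/7) + (23 + 6*6)²/36)² = ((-3 + 5*(⅐)) + (23 + 36)²/36)² = ((-3 + 5/7) + (1/36)*59²)² = (-16/7 + (1/36)*3481)² = (-16/7 + 3481/36)² = (23791/252)² = 566011681/63504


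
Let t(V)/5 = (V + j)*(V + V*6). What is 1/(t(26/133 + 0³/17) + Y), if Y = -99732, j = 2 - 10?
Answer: -2527/252157704 ≈ -1.0022e-5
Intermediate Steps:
j = -8
t(V) = 35*V*(-8 + V) (t(V) = 5*((V - 8)*(V + V*6)) = 5*((-8 + V)*(V + 6*V)) = 5*((-8 + V)*(7*V)) = 5*(7*V*(-8 + V)) = 35*V*(-8 + V))
1/(t(26/133 + 0³/17) + Y) = 1/(35*(26/133 + 0³/17)*(-8 + (26/133 + 0³/17)) - 99732) = 1/(35*(26*(1/133) + 0*(1/17))*(-8 + (26*(1/133) + 0*(1/17))) - 99732) = 1/(35*(26/133 + 0)*(-8 + (26/133 + 0)) - 99732) = 1/(35*(26/133)*(-8 + 26/133) - 99732) = 1/(35*(26/133)*(-1038/133) - 99732) = 1/(-134940/2527 - 99732) = 1/(-252157704/2527) = -2527/252157704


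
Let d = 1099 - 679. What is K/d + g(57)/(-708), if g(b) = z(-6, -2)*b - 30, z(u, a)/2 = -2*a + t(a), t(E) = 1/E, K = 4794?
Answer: 89977/8260 ≈ 10.893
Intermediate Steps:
z(u, a) = -4*a + 2/a (z(u, a) = 2*(-2*a + 1/a) = 2*(1/a - 2*a) = -4*a + 2/a)
d = 420
g(b) = -30 + 7*b (g(b) = (-4*(-2) + 2/(-2))*b - 30 = (8 + 2*(-1/2))*b - 30 = (8 - 1)*b - 30 = 7*b - 30 = -30 + 7*b)
K/d + g(57)/(-708) = 4794/420 + (-30 + 7*57)/(-708) = 4794*(1/420) + (-30 + 399)*(-1/708) = 799/70 + 369*(-1/708) = 799/70 - 123/236 = 89977/8260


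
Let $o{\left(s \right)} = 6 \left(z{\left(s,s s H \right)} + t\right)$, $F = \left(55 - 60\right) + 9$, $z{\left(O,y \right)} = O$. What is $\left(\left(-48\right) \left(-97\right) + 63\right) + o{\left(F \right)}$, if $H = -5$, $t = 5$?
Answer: $4773$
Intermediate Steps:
$F = 4$ ($F = -5 + 9 = 4$)
$o{\left(s \right)} = 30 + 6 s$ ($o{\left(s \right)} = 6 \left(s + 5\right) = 6 \left(5 + s\right) = 30 + 6 s$)
$\left(\left(-48\right) \left(-97\right) + 63\right) + o{\left(F \right)} = \left(\left(-48\right) \left(-97\right) + 63\right) + \left(30 + 6 \cdot 4\right) = \left(4656 + 63\right) + \left(30 + 24\right) = 4719 + 54 = 4773$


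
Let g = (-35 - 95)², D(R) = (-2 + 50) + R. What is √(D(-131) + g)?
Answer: √16817 ≈ 129.68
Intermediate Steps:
D(R) = 48 + R
g = 16900 (g = (-130)² = 16900)
√(D(-131) + g) = √((48 - 131) + 16900) = √(-83 + 16900) = √16817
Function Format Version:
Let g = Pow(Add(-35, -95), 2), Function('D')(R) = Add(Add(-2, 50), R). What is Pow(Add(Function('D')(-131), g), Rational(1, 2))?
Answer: Pow(16817, Rational(1, 2)) ≈ 129.68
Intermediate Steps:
Function('D')(R) = Add(48, R)
g = 16900 (g = Pow(-130, 2) = 16900)
Pow(Add(Function('D')(-131), g), Rational(1, 2)) = Pow(Add(Add(48, -131), 16900), Rational(1, 2)) = Pow(Add(-83, 16900), Rational(1, 2)) = Pow(16817, Rational(1, 2))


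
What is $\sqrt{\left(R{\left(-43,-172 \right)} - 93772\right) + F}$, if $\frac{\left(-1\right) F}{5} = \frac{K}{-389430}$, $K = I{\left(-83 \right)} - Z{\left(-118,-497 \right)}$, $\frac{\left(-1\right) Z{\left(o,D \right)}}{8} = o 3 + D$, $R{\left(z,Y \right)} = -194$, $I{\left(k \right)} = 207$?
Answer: $\frac{i \sqrt{63335531995958}}{25962} \approx 306.54 i$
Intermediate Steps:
$Z{\left(o,D \right)} = - 24 o - 8 D$ ($Z{\left(o,D \right)} = - 8 \left(o 3 + D\right) = - 8 \left(3 o + D\right) = - 8 \left(D + 3 o\right) = - 24 o - 8 D$)
$K = -6601$ ($K = 207 - \left(\left(-24\right) \left(-118\right) - -3976\right) = 207 - \left(2832 + 3976\right) = 207 - 6808 = -6601$)
$F = - \frac{6601}{77886}$ ($F = - 5 \left(- \frac{6601}{-389430}\right) = - 5 \left(\left(-6601\right) \left(- \frac{1}{389430}\right)\right) = \left(-5\right) \frac{6601}{389430} = - \frac{6601}{77886} \approx -0.084752$)
$\sqrt{\left(R{\left(-43,-172 \right)} - 93772\right) + F} = \sqrt{\left(-194 - 93772\right) - \frac{6601}{77886}} = \sqrt{-93966 - \frac{6601}{77886}} = \sqrt{- \frac{7318642477}{77886}} = \frac{i \sqrt{63335531995958}}{25962}$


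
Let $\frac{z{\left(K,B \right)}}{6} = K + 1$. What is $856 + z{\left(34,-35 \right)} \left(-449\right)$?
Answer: $-93434$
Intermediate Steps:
$z{\left(K,B \right)} = 6 + 6 K$ ($z{\left(K,B \right)} = 6 \left(K + 1\right) = 6 \left(1 + K\right) = 6 + 6 K$)
$856 + z{\left(34,-35 \right)} \left(-449\right) = 856 + \left(6 + 6 \cdot 34\right) \left(-449\right) = 856 + \left(6 + 204\right) \left(-449\right) = 856 + 210 \left(-449\right) = 856 - 94290 = -93434$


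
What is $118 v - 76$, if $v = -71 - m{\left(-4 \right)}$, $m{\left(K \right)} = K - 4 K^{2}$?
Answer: $-430$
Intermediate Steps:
$v = -3$ ($v = -71 - - 4 \left(1 - -16\right) = -71 - - 4 \left(1 + 16\right) = -71 - \left(-4\right) 17 = -71 - -68 = -71 + 68 = -3$)
$118 v - 76 = 118 \left(-3\right) - 76 = -354 - 76 = -430$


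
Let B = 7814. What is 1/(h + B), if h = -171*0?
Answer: 1/7814 ≈ 0.00012798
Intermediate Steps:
h = 0
1/(h + B) = 1/(0 + 7814) = 1/7814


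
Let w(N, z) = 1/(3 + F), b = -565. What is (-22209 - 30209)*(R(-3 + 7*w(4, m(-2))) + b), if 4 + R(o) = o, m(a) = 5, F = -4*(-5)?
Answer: 689244282/23 ≈ 2.9967e+7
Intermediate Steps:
F = 20
w(N, z) = 1/23 (w(N, z) = 1/(3 + 20) = 1/23)
R(o) = -4 + o
(-22209 - 30209)*(R(-3 + 7*w(4, m(-2))) + b) = (-22209 - 30209)*((-4 + (-3 + 7*(1/23))) - 565) = -52418*((-4 + (-3 + 7/23)) - 565) = -52418*((-4 - 62/23) - 565) = -52418*(-154/23 - 565) = -52418*(-13149/23) = 689244282/23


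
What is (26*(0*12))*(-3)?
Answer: 0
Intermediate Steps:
(26*(0*12))*(-3) = (26*0)*(-3) = 0*(-3) = 0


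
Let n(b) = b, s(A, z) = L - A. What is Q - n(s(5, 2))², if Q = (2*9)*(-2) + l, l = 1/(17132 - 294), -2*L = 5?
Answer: -3106609/33676 ≈ -92.250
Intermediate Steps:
L = -5/2 (L = -½*5 = -5/2 ≈ -2.5000)
s(A, z) = -5/2 - A
l = 1/16838 ≈ 5.9389e-5
Q = -606167/16838 (Q = (2*9)*(-2) + 1/16838 = 18*(-2) + 1/16838 = -36 + 1/16838 = -606167/16838 ≈ -36.000)
Q - n(s(5, 2))² = -606167/16838 - (-5/2 - 1*5)² = -606167/16838 - (-5/2 - 5)² = -606167/16838 - (-15/2)² = -606167/16838 - 1*225/4 = -606167/16838 - 225/4 = -3106609/33676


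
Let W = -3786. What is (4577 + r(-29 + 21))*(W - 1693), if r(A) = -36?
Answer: -24880139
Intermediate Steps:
(4577 + r(-29 + 21))*(W - 1693) = (4577 - 36)*(-3786 - 1693) = 4541*(-5479) = -24880139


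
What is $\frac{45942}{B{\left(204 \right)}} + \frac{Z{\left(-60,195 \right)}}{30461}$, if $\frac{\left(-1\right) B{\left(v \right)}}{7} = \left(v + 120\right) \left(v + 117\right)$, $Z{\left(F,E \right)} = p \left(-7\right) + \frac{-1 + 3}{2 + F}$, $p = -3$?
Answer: $- \frac{6690182929}{107186227722} \approx -0.062416$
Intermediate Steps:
$Z{\left(F,E \right)} = 21 + \frac{2}{2 + F}$ ($Z{\left(F,E \right)} = \left(-3\right) \left(-7\right) + \frac{-1 + 3}{2 + F} = 21 + \frac{2}{2 + F}$)
$B{\left(v \right)} = - 7 \left(117 + v\right) \left(120 + v\right)$ ($B{\left(v \right)} = - 7 \left(v + 120\right) \left(v + 117\right) = - 7 \left(120 + v\right) \left(117 + v\right) = - 7 \left(117 + v\right) \left(120 + v\right)$)
$\frac{45942}{B{\left(204 \right)}} + \frac{Z{\left(-60,195 \right)}}{30461} = \frac{45942}{-98280 - 338436 - 7 \cdot 204^{2}} + \frac{\frac{1}{2 - 60} \left(44 + 21 \left(-60\right)\right)}{30461} = \frac{45942}{-98280 - 338436 - 291312} + \frac{44 - 1260}{-58} \cdot \frac{1}{30461} = \frac{45942}{-98280 - 338436 - 291312} + \left(- \frac{1}{58}\right) \left(-1216\right) \frac{1}{30461} = \frac{45942}{-728028} + \frac{608}{29} \cdot \frac{1}{30461} = 45942 \left(- \frac{1}{728028}\right) + \frac{608}{883369} = - \frac{7657}{121338} + \frac{608}{883369} = - \frac{6690182929}{107186227722}$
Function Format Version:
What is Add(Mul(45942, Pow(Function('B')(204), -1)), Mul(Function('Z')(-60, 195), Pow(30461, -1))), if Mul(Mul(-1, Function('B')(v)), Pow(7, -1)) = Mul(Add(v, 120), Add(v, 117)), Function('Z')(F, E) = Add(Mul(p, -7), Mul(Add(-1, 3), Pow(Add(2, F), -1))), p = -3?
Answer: Rational(-6690182929, 107186227722) ≈ -0.062416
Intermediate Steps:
Function('Z')(F, E) = Add(21, Mul(2, Pow(Add(2, F), -1))) (Function('Z')(F, E) = Add(Mul(-3, -7), Mul(Add(-1, 3), Pow(Add(2, F), -1))) = Add(21, Mul(2, Pow(Add(2, F), -1))))
Function('B')(v) = Mul(-7, Add(117, v), Add(120, v)) (Function('B')(v) = Mul(-7, Mul(Add(v, 120), Add(v, 117))) = Mul(-7, Mul(Add(120, v), Add(117, v))) = Mul(-7, Mul(Add(117, v), Add(120, v))) = Mul(-7, Add(117, v), Add(120, v)))
Add(Mul(45942, Pow(Function('B')(204), -1)), Mul(Function('Z')(-60, 195), Pow(30461, -1))) = Add(Mul(45942, Pow(Add(-98280, Mul(-1659, 204), Mul(-7, Pow(204, 2))), -1)), Mul(Mul(Pow(Add(2, -60), -1), Add(44, Mul(21, -60))), Pow(30461, -1))) = Add(Mul(45942, Pow(Add(-98280, -338436, Mul(-7, 41616)), -1)), Mul(Mul(Pow(-58, -1), Add(44, -1260)), Rational(1, 30461))) = Add(Mul(45942, Pow(Add(-98280, -338436, -291312), -1)), Mul(Mul(Rational(-1, 58), -1216), Rational(1, 30461))) = Add(Mul(45942, Pow(-728028, -1)), Mul(Rational(608, 29), Rational(1, 30461))) = Add(Mul(45942, Rational(-1, 728028)), Rational(608, 883369)) = Add(Rational(-7657, 121338), Rational(608, 883369)) = Rational(-6690182929, 107186227722)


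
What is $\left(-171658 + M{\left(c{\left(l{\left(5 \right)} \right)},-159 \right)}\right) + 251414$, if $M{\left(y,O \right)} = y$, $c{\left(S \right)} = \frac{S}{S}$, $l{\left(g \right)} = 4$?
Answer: $79757$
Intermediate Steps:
$c{\left(S \right)} = 1$
$\left(-171658 + M{\left(c{\left(l{\left(5 \right)} \right)},-159 \right)}\right) + 251414 = \left(-171658 + 1\right) + 251414 = -171657 + 251414 = 79757$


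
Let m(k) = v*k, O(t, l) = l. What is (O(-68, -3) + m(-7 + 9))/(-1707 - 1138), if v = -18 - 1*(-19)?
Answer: 1/2845 ≈ 0.00035149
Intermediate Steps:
v = 1 (v = -18 + 19 = 1)
m(k) = k (m(k) = 1*k = k)
(O(-68, -3) + m(-7 + 9))/(-1707 - 1138) = (-3 + (-7 + 9))/(-1707 - 1138) = (-3 + 2)/(-2845) = -1*(-1/2845) = 1/2845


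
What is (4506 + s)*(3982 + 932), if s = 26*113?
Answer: 36579816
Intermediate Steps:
s = 2938
(4506 + s)*(3982 + 932) = (4506 + 2938)*(3982 + 932) = 7444*4914 = 36579816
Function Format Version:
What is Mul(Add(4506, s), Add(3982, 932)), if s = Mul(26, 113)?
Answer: 36579816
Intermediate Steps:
s = 2938
Mul(Add(4506, s), Add(3982, 932)) = Mul(Add(4506, 2938), Add(3982, 932)) = Mul(7444, 4914) = 36579816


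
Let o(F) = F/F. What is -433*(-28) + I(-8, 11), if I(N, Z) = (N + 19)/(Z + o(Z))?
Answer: 145499/12 ≈ 12125.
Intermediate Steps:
o(F) = 1
I(N, Z) = (19 + N)/(1 + Z) (I(N, Z) = (N + 19)/(Z + 1) = (19 + N)/(1 + Z))
-433*(-28) + I(-8, 11) = -433*(-28) + (19 - 8)/(1 + 11) = 12124 + 11/12 = 145499/12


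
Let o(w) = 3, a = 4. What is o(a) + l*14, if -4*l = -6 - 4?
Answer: 38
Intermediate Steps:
l = 5/2 (l = -(-6 - 4)/4 = -¼*(-10) = 5/2 ≈ 2.5000)
o(a) + l*14 = 3 + (5/2)*14 = 3 + 35 = 38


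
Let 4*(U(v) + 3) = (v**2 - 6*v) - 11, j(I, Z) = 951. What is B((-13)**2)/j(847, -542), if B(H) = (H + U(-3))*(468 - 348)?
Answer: 6800/317 ≈ 21.451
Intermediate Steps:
U(v) = -23/4 - 3*v/2 + v**2/4 (U(v) = -3 + ((v**2 - 6*v) - 11)/4 = -3 + (-11 + v**2 - 6*v)/4 = -3 + (-11/4 - 3*v/2 + v**2/4) = -23/4 - 3*v/2 + v**2/4)
B(H) = 120 + 120*H (B(H) = (H + (-23/4 - 3/2*(-3) + (1/4)*(-3)**2))*(468 - 348) = (H + (-23/4 + 9/2 + (1/4)*9))*120 = (H + (-23/4 + 9/2 + 9/4))*120 = (H + 1)*120 = (1 + H)*120 = 120 + 120*H)
B((-13)**2)/j(847, -542) = (120 + 120*(-13)**2)/951 = (120 + 120*169)*(1/951) = (120 + 20280)*(1/951) = 20400*(1/951) = 6800/317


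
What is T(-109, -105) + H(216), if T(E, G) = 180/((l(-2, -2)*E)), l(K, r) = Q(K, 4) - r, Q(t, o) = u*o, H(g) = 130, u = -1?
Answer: 14260/109 ≈ 130.83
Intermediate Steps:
Q(t, o) = -o
l(K, r) = -4 - r (l(K, r) = -1*4 - r = -4 - r)
T(E, G) = -90/E (T(E, G) = 180/(((-4 - 1*(-2))*E)) = 180/(((-4 + 2)*E)) = 180/((-2*E)) = 180*(-1/(2*E)) = -90/E)
T(-109, -105) + H(216) = -90/(-109) + 130 = -90*(-1/109) + 130 = 90/109 + 130 = 14260/109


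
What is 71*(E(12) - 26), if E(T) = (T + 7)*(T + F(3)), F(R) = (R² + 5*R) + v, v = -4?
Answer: 41322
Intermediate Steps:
F(R) = -4 + R² + 5*R (F(R) = (R² + 5*R) - 4 = -4 + R² + 5*R)
E(T) = (7 + T)*(20 + T) (E(T) = (T + 7)*(T + (-4 + 3² + 5*3)) = (7 + T)*(T + (-4 + 9 + 15)) = (7 + T)*(T + 20) = (7 + T)*(20 + T))
71*(E(12) - 26) = 71*((140 + 12² + 27*12) - 26) = 71*((140 + 144 + 324) - 26) = 71*(608 - 26) = 71*582 = 41322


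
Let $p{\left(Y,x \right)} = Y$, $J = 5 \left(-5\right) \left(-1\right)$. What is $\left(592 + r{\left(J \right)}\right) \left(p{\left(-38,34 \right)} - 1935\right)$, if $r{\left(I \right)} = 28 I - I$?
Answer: $-2499791$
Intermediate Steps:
$J = 25$ ($J = \left(-25\right) \left(-1\right) = 25$)
$r{\left(I \right)} = 27 I$
$\left(592 + r{\left(J \right)}\right) \left(p{\left(-38,34 \right)} - 1935\right) = \left(592 + 27 \cdot 25\right) \left(-38 - 1935\right) = \left(592 + 675\right) \left(-1973\right) = 1267 \left(-1973\right) = -2499791$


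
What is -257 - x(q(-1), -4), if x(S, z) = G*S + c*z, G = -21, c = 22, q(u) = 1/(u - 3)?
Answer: -697/4 ≈ -174.25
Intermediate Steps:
q(u) = 1/(-3 + u)
x(S, z) = -21*S + 22*z
-257 - x(q(-1), -4) = -257 - (-21/(-3 - 1) + 22*(-4)) = -257 - (-21/(-4) - 88) = -257 - (-21*(-¼) - 88) = -257 - (21/4 - 88) = -257 - 1*(-331/4) = -257 + 331/4 = -697/4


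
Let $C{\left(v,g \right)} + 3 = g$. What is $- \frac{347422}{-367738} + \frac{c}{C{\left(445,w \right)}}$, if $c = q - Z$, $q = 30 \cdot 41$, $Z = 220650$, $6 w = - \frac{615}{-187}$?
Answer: $\frac{2155573678501}{24086839} \approx 89492.0$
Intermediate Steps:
$w = \frac{205}{374}$ ($w = \frac{\left(-615\right) \frac{1}{-187}}{6} = \frac{\left(-615\right) \left(- \frac{1}{187}\right)}{6} = \frac{1}{6} \cdot \frac{615}{187} = \frac{205}{374} \approx 0.54813$)
$q = 1230$
$C{\left(v,g \right)} = -3 + g$
$c = -219420$ ($c = 1230 - 220650 = -219420$)
$- \frac{347422}{-367738} + \frac{c}{C{\left(445,w \right)}} = - \frac{347422}{-367738} - \frac{219420}{-3 + \frac{205}{374}} = \left(-347422\right) \left(- \frac{1}{367738}\right) - \frac{219420}{- \frac{917}{374}} = \frac{173711}{183869} - - \frac{82063080}{917} = \frac{173711}{183869} + \frac{82063080}{917} = \frac{2155573678501}{24086839}$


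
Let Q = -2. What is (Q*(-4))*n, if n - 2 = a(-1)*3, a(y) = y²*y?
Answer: -8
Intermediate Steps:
a(y) = y³
n = -1 (n = 2 + (-1)³*3 = 2 - 1*3 = 2 - 3 = -1)
(Q*(-4))*n = -2*(-4)*(-1) = 8*(-1) = -8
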